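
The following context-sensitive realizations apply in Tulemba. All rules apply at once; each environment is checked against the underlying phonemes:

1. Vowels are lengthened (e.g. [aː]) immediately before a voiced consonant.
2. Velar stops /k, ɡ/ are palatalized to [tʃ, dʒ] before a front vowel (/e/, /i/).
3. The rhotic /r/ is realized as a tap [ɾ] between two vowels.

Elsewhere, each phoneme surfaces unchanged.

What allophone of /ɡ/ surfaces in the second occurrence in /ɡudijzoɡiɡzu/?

Rule 2 applies to /ɡ/ (between /o/ and /i/: before a front vowel) → [dʒ].

[dʒ]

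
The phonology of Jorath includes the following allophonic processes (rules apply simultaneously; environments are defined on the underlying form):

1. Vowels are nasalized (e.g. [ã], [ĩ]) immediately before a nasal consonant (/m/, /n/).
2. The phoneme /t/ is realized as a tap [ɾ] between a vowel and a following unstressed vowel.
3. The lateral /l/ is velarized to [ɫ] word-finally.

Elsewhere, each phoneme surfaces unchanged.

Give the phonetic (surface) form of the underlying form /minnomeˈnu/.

[mĩnnõmẽˈnu]

/m/ stays [m].
/i/ (between /m/ and /n/) occurs before a nasal consonant → [ĩ] by rule 1.
/n/ (between /i/ and /n/): no rule targets it → [n].
/n/ stays [n].
/o/ (between /n/ and /m/) occurs before a nasal consonant → [õ] by rule 1.
/m/ (between /o/ and /e/): no rule targets it → [m].
/e/ (between /m/ and /n/): before a nasal consonant, so rule 1 applies → [ẽ].
/n/ stays [n].
/u/ (word-final): rule 1 targets it, but not before a nasal consonant → unchanged [u].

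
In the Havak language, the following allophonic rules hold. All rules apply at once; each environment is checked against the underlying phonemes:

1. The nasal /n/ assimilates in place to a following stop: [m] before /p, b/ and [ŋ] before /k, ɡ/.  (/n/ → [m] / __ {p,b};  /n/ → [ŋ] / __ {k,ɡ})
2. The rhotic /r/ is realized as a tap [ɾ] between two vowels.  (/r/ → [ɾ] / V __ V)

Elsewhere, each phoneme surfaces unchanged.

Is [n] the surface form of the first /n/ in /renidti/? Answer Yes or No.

Yes

/n/ (between /e/ and /i/): rule 1 targets it, but not before a labial or velar stop → unchanged [n].
The actual realization is [n], which matches [n].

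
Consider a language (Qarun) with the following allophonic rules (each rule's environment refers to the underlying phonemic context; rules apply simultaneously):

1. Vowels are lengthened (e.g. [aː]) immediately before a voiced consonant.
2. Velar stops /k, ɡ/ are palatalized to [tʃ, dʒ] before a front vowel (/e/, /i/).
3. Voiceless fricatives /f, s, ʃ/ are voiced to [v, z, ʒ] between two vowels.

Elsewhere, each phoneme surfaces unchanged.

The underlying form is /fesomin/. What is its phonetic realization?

[fezoːmiːn]

/f/ (word-initial) is in the target of rule 3 but the environment (between two vowels) is not met → [f].
/e/ — between /f/ and /s/; rule 1 does not apply here → [e].
/s/ (between /e/ and /o/): between two vowels, so rule 3 applies → [z].
/o/ (between /s/ and /m/) occurs before a voiced consonant → [oː] by rule 1.
Rule 1 applies to /i/ (between /m/ and /n/: before a voiced consonant) → [iː].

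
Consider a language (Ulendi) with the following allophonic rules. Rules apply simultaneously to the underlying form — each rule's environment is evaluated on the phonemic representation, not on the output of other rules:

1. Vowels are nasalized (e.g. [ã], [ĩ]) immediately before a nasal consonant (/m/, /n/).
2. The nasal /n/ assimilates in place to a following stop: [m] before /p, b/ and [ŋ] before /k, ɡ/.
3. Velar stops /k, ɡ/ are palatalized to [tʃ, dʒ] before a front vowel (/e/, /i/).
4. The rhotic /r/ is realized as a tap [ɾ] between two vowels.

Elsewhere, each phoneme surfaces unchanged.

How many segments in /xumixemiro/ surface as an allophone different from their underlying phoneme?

Segments that undergo a rule: /u/ → [ũ] (rule 1); /e/ → [ẽ] (rule 1); /r/ → [ɾ] (rule 4).
All other segments surface unchanged.

3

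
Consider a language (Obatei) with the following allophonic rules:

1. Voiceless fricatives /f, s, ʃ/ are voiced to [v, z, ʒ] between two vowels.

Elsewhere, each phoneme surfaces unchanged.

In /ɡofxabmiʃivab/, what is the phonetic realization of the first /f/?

[f]

/f/ (between /o/ and /x/): rule 1 targets it, but not between two vowels → unchanged [f].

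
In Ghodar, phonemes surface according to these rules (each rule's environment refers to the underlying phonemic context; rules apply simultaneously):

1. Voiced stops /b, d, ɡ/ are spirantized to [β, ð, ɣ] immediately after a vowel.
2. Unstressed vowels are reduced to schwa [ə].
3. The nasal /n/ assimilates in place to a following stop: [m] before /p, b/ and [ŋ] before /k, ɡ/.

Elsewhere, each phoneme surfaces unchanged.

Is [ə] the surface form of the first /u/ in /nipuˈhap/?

/u/ — between /p/ and /h/, in an unstressed syllable — surfaces as [ə] (rule 2).
The actual realization is [ə], which matches [ə].

Yes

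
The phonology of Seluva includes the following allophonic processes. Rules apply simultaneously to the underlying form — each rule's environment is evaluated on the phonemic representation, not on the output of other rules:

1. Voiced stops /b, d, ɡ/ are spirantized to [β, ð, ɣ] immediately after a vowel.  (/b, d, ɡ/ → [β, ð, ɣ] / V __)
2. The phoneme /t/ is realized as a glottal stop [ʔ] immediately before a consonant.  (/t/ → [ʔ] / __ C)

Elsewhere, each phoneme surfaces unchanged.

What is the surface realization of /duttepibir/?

[duʔtepiβir]

/d/ — word-initial; rule 1 does not apply here → [d].
/t/ (between /u/ and /t/) occurs immediately before a consonant → [ʔ] by rule 2.
/t/ (between /t/ and /e/): rule 2 targets it, but not immediately before a consonant → unchanged [t].
/b/ — between /i/ and /i/, immediately after a vowel — surfaces as [β] (rule 1).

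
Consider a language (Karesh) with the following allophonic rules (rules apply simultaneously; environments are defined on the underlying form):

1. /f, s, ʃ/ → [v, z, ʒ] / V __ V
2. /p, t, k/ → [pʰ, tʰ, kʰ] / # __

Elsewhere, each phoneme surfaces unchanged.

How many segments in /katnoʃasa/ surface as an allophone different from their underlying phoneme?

Segments that undergo a rule: /k/ → [kʰ] (rule 2); /ʃ/ → [ʒ] (rule 1); /s/ → [z] (rule 1).
All other segments surface unchanged.

3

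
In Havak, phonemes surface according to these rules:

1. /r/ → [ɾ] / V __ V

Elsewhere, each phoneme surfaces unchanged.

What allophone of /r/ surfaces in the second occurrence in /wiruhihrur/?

/r/ (between /h/ and /u/) fails the environment for rule 1, so it stays [r].

[r]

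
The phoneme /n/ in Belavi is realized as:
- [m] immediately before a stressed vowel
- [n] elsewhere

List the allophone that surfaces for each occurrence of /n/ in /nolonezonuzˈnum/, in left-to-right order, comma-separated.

Occurrence 1 (position 1): no conditioning environment matches → elsewhere allophone [n].
Occurrence 2 (position 5): no conditioning environment matches → elsewhere allophone [n].
Occurrence 3 (position 9): no conditioning environment matches → elsewhere allophone [n].
Occurrence 4 (position 12): immediately before a stressed vowel → [m].

[n], [n], [n], [m]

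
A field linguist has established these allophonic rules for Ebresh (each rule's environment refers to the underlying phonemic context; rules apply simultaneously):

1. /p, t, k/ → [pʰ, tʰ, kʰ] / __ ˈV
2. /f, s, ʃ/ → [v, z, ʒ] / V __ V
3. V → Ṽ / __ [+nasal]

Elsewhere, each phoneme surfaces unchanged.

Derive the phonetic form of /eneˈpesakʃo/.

/e/ meets the environment for rule 3 (before a nasal consonant) → [ẽ].
/n/ (between /e/ and /e/): no rule targets it → [n].
/e/ (between /n/ and /p/) is in the target of rule 3 but the environment (before a nasal consonant) is not met → [e].
/p/ — between /e/ and /e/, immediately before a stressed vowel — surfaces as [pʰ] (rule 1).
/e/ (between /p/ and /s/): rule 3 targets it, but not before a nasal consonant → unchanged [e].
/s/ — between /e/ and /a/, between two vowels — surfaces as [z] (rule 2).
/a/ (between /s/ and /k/) is in the target of rule 3 but the environment (before a nasal consonant) is not met → [a].
/k/ (between /a/ and /ʃ/) fails the environment for rule 1, so it stays [k].
/ʃ/ (between /k/ and /o/) fails the environment for rule 2, so it stays [ʃ].
/o/ (word-final) is in the target of rule 3 but the environment (before a nasal consonant) is not met → [o].

[ẽneˈpʰezakʃo]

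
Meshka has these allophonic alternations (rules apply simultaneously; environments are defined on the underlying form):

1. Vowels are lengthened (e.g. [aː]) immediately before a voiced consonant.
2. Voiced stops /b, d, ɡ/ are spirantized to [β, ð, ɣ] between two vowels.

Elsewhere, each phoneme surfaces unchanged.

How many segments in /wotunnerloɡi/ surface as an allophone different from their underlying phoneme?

4

Segments that undergo a rule: /u/ → [uː] (rule 1); /e/ → [eː] (rule 1); /o/ → [oː] (rule 1); /ɡ/ → [ɣ] (rule 2).
All other segments surface unchanged.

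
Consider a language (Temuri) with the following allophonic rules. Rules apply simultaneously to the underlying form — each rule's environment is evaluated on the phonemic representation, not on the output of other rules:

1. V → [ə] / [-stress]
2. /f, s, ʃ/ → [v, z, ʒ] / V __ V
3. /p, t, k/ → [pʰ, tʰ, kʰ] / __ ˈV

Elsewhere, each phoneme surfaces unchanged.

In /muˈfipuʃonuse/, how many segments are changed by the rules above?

Segments that undergo a rule: /u/ → [ə] (rule 1); /f/ → [v] (rule 2); /u/ → [ə] (rule 1); /ʃ/ → [ʒ] (rule 2); /o/ → [ə] (rule 1); /u/ → [ə] (rule 1); /s/ → [z] (rule 2); /e/ → [ə] (rule 1).
All other segments surface unchanged.

8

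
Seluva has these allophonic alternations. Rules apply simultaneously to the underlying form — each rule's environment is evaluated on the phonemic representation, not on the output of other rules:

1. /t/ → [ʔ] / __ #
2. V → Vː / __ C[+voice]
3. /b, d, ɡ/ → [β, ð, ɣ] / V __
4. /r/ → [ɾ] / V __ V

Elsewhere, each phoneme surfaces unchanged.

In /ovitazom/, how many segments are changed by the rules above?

3

Segments that undergo a rule: /o/ → [oː] (rule 2); /a/ → [aː] (rule 2); /o/ → [oː] (rule 2).
All other segments surface unchanged.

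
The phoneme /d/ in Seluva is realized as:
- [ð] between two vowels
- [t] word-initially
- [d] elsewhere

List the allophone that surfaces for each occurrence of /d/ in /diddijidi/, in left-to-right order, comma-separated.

[t], [d], [d], [ð]

Occurrence 1 (position 1): word-initially → [t].
Occurrence 2 (position 3): no conditioning environment matches → elsewhere allophone [d].
Occurrence 3 (position 4): no conditioning environment matches → elsewhere allophone [d].
Occurrence 4 (position 8): between two vowels → [ð].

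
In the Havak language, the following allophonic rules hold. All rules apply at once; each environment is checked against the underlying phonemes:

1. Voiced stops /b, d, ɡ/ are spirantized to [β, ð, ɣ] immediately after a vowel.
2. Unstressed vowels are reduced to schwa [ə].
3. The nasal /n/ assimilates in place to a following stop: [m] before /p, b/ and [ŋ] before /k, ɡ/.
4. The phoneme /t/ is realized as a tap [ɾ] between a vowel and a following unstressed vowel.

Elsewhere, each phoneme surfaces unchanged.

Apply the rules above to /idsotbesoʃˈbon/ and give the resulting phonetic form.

Rule 2 applies to /i/ (word-initial: in an unstressed syllable) → [ə].
/d/ — between /i/ and /s/, immediately after a vowel — surfaces as [ð] (rule 1).
/s/ (between /d/ and /o/): no rule targets it → [s].
/o/ — between /s/ and /t/, in an unstressed syllable — surfaces as [ə] (rule 2).
/t/ (between /o/ and /b/) fails the environment for rule 4, so it stays [t].
/b/ (between /t/ and /e/) fails the environment for rule 1, so it stays [b].
/e/ — between /b/ and /s/, in an unstressed syllable — surfaces as [ə] (rule 2).
/s/ stays [s].
/o/ (between /s/ and /ʃ/): in an unstressed syllable, so rule 2 applies → [ə].
/ʃ/ stays [ʃ].
/b/ (between /ʃ/ and /o/) fails the environment for rule 1, so it stays [b].
/o/ (between /b/ and /n/): rule 2 targets it, but not in an unstressed syllable → unchanged [o].
/n/ — word-final; rule 3 does not apply here → [n].

[əðsətbəsəʃˈbon]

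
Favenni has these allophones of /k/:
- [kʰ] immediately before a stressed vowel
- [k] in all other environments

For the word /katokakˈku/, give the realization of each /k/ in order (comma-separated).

[k], [k], [k], [kʰ]

Occurrence 1 (position 1): no conditioning environment matches → elsewhere allophone [k].
Occurrence 2 (position 5): no conditioning environment matches → elsewhere allophone [k].
Occurrence 3 (position 7): no conditioning environment matches → elsewhere allophone [k].
Occurrence 4 (position 8): immediately before a stressed vowel → [kʰ].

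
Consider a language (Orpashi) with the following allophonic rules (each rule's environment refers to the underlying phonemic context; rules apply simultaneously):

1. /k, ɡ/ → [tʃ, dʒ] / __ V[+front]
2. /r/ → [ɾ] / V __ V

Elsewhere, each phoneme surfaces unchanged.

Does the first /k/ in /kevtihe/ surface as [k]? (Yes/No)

/k/ (word-initial): before a front vowel, so rule 1 applies → [tʃ].
The actual realization is [tʃ], not [k].

No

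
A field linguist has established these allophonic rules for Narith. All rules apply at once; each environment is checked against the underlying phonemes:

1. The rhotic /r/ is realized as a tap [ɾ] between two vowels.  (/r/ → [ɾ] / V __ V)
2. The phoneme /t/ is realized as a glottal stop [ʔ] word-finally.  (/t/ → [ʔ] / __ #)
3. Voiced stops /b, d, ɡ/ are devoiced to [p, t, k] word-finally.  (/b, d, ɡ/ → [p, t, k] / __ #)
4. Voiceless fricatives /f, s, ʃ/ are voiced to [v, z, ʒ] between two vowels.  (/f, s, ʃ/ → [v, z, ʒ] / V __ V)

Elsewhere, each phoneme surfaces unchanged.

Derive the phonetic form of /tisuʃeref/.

/t/ (word-initial) is in the target of rule 2 but the environment (word-finally) is not met → [t].
/i/ — not in any rule's target class → [i].
/s/ (between /i/ and /u/): between two vowels, so rule 4 applies → [z].
/u/ stays [u].
/ʃ/ meets the environment for rule 4 (between two vowels) → [ʒ].
/e/ stays [e].
/r/ (between /e/ and /e/): between two vowels, so rule 1 applies → [ɾ].
/e/ — not in any rule's target class → [e].
/f/ (word-final) fails the environment for rule 4, so it stays [f].

[tizuʒeɾef]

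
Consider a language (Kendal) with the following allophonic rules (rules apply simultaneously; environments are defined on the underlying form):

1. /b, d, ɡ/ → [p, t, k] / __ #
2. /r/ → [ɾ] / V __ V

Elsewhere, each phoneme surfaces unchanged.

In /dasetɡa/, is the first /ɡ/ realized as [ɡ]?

/ɡ/ (between /t/ and /a/) is in the target of rule 1 but the environment (word-finally) is not met → [ɡ].
The actual realization is [ɡ], which matches [ɡ].

Yes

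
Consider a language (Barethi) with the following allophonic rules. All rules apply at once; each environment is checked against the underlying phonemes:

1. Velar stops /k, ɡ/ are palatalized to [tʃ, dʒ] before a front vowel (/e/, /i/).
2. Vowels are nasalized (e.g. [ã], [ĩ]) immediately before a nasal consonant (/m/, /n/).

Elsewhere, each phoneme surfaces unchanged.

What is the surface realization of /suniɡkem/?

/s/ (word-initial): no rule targets it → [s].
/u/ meets the environment for rule 2 (before a nasal consonant) → [ũ].
/n/ stays [n].
/i/ — between /n/ and /ɡ/; rule 2 does not apply here → [i].
/ɡ/ — between /i/ and /k/; rule 1 does not apply here → [ɡ].
Rule 1 applies to /k/ (between /ɡ/ and /e/: before a front vowel) → [tʃ].
Rule 2 applies to /e/ (between /k/ and /m/: before a nasal consonant) → [ẽ].
/m/ stays [m].

[sũniɡtʃẽm]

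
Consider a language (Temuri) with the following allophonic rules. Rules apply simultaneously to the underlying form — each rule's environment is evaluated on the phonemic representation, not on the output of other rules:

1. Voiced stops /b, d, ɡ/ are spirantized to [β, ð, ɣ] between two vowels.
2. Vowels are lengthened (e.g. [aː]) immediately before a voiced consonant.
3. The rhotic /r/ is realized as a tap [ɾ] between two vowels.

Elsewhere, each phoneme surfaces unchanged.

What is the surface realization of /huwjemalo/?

[huːwjeːmaːlo]

/h/ (word-initial) is unaffected → [h].
/u/ meets the environment for rule 2 (before a voiced consonant) → [uː].
/w/ (between /u/ and /j/): no rule targets it → [w].
/j/ (between /w/ and /e/) is unaffected → [j].
/e/ — between /j/ and /m/, before a voiced consonant — surfaces as [eː] (rule 2).
/m/ (between /e/ and /a/) is unaffected → [m].
/a/ (between /m/ and /l/) occurs before a voiced consonant → [aː] by rule 2.
/l/ (between /a/ and /o/): no rule targets it → [l].
/o/ (word-final): rule 2 targets it, but not before a voiced consonant → unchanged [o].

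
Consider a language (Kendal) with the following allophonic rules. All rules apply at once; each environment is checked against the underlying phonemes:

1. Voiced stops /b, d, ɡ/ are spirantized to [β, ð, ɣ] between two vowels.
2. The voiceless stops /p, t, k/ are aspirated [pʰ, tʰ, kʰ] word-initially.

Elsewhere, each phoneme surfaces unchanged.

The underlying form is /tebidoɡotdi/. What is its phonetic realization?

/t/ (word-initial) occurs word-initially → [tʰ] by rule 2.
/b/ (between /e/ and /i/): between two vowels, so rule 1 applies → [β].
/d/ (between /i/ and /o/): between two vowels, so rule 1 applies → [ð].
Rule 1 applies to /ɡ/ (between /o/ and /o/: between two vowels) → [ɣ].
/t/ (between /o/ and /d/) fails the environment for rule 2, so it stays [t].
/d/ (between /t/ and /i/): rule 1 targets it, but not between two vowels → unchanged [d].

[tʰeβiðoɣotdi]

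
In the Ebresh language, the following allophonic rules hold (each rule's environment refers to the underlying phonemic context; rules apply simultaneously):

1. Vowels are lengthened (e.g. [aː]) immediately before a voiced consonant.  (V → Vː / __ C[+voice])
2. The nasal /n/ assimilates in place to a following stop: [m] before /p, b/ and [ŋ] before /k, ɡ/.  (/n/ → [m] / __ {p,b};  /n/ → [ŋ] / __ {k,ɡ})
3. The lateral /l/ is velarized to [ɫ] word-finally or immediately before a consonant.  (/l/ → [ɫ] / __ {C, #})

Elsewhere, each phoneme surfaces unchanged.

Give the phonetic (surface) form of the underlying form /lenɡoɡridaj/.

[leːŋɡoːɡriːdaːj]

/l/ (word-initial) fails the environment for rule 3, so it stays [l].
Rule 1 applies to /e/ (between /l/ and /n/: before a voiced consonant) → [eː].
/n/ (between /e/ and /ɡ/) occurs before a labial or velar stop → [ŋ] by rule 2.
Rule 1 applies to /o/ (between /ɡ/ and /ɡ/: before a voiced consonant) → [oː].
/i/ (between /r/ and /d/) occurs before a voiced consonant → [iː] by rule 1.
/a/ (between /d/ and /j/): before a voiced consonant, so rule 1 applies → [aː].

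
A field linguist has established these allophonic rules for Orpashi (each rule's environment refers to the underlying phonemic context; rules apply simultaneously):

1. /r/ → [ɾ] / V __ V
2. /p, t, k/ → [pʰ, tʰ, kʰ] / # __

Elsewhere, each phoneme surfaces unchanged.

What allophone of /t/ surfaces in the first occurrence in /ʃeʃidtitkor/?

/t/ (between /d/ and /i/) is in the target of rule 2 but the environment (word-initially) is not met → [t].

[t]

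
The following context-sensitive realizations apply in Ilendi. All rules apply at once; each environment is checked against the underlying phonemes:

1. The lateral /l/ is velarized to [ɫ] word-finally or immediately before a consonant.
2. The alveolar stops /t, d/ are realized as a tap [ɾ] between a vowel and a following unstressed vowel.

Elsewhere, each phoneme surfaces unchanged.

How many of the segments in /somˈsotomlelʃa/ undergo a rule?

Segments that undergo a rule: /t/ → [ɾ] (rule 2); /l/ → [ɫ] (rule 1).
All other segments surface unchanged.

2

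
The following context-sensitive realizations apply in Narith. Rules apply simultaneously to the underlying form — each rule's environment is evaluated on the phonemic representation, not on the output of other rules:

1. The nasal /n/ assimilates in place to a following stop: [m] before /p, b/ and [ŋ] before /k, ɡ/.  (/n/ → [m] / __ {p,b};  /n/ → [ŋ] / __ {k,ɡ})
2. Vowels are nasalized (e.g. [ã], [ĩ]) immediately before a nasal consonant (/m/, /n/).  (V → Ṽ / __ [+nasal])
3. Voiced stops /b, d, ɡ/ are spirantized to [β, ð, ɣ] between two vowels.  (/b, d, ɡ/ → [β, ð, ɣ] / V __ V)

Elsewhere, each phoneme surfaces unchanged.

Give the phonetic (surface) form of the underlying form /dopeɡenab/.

[dopeɣẽnab]

/d/ (word-initial) is in the target of rule 3 but the environment (between two vowels) is not met → [d].
/o/ — between /d/ and /p/; rule 2 does not apply here → [o].
/e/ (between /p/ and /ɡ/): rule 2 targets it, but not before a nasal consonant → unchanged [e].
/ɡ/ meets the environment for rule 3 (between two vowels) → [ɣ].
/e/ — between /ɡ/ and /n/, before a nasal consonant — surfaces as [ẽ] (rule 2).
/n/ (between /e/ and /a/) is in the target of rule 1 but the environment (before a labial or velar stop) is not met → [n].
/a/ (between /n/ and /b/): rule 2 targets it, but not before a nasal consonant → unchanged [a].
/b/ (word-final) is in the target of rule 3 but the environment (between two vowels) is not met → [b].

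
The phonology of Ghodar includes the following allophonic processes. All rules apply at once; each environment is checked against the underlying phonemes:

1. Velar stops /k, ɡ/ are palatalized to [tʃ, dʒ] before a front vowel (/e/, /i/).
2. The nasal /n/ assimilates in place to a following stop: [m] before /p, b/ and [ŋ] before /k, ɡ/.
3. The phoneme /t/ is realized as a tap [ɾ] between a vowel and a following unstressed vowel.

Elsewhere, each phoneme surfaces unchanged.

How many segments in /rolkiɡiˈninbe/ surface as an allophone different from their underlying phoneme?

3

Segments that undergo a rule: /k/ → [tʃ] (rule 1); /ɡ/ → [dʒ] (rule 1); /n/ → [m] (rule 2).
All other segments surface unchanged.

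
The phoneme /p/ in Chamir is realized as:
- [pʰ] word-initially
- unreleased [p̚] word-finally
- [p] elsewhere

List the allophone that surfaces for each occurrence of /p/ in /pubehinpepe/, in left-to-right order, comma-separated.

Occurrence 1 (position 1): word-initially → [pʰ].
Occurrence 2 (position 8): no conditioning environment matches → elsewhere allophone [p].
Occurrence 3 (position 10): no conditioning environment matches → elsewhere allophone [p].

[pʰ], [p], [p]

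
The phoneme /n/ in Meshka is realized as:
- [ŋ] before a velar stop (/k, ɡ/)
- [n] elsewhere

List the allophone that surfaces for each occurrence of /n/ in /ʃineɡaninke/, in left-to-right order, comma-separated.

[n], [n], [ŋ]

Occurrence 1 (position 3): no conditioning environment matches → elsewhere allophone [n].
Occurrence 2 (position 7): no conditioning environment matches → elsewhere allophone [n].
Occurrence 3 (position 9): before a velar stop → [ŋ].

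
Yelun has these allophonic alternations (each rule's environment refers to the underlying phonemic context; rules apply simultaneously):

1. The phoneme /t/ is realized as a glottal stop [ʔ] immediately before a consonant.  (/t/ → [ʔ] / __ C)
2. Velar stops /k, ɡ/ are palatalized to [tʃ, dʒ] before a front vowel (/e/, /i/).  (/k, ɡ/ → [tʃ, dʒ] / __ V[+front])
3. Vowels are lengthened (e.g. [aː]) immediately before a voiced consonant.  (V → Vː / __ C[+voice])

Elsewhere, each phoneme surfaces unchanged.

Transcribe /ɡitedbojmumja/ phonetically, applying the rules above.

[dʒiteːdboːjmuːmja]

/ɡ/ meets the environment for rule 2 (before a front vowel) → [dʒ].
/i/ — between /ɡ/ and /t/; rule 3 does not apply here → [i].
/t/ (between /i/ and /e/): rule 1 targets it, but not immediately before a consonant → unchanged [t].
/e/ — between /t/ and /d/, before a voiced consonant — surfaces as [eː] (rule 3).
/d/ — not in any rule's target class → [d].
/b/ (between /d/ and /o/): no rule targets it → [b].
/o/ (between /b/ and /j/) occurs before a voiced consonant → [oː] by rule 3.
/j/ stays [j].
/m/ stays [m].
/u/ meets the environment for rule 3 (before a voiced consonant) → [uː].
/m/ — not in any rule's target class → [m].
/j/ (between /m/ and /a/) is unaffected → [j].
/a/ — word-final; rule 3 does not apply here → [a].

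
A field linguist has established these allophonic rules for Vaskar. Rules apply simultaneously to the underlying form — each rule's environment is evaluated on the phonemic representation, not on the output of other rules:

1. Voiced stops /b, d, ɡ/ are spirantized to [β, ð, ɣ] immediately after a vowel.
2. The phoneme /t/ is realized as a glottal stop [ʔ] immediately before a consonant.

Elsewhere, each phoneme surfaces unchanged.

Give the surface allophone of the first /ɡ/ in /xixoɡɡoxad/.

[ɣ]

/ɡ/ — between /o/ and /ɡ/, immediately after a vowel — surfaces as [ɣ] (rule 1).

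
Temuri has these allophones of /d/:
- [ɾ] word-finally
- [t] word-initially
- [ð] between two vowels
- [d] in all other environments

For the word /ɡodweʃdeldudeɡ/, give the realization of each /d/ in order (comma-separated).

Occurrence 1 (position 3): no conditioning environment matches → elsewhere allophone [d].
Occurrence 2 (position 7): no conditioning environment matches → elsewhere allophone [d].
Occurrence 3 (position 10): no conditioning environment matches → elsewhere allophone [d].
Occurrence 4 (position 12): between two vowels → [ð].

[d], [d], [d], [ð]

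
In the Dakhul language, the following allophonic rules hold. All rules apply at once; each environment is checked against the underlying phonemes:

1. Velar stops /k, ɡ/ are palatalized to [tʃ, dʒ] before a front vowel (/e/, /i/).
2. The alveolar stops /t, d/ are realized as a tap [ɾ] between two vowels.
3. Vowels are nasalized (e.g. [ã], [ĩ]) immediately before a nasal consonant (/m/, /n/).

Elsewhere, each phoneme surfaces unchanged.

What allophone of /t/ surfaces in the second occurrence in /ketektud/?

/t/ (between /k/ and /u/): rule 2 targets it, but not between two vowels → unchanged [t].

[t]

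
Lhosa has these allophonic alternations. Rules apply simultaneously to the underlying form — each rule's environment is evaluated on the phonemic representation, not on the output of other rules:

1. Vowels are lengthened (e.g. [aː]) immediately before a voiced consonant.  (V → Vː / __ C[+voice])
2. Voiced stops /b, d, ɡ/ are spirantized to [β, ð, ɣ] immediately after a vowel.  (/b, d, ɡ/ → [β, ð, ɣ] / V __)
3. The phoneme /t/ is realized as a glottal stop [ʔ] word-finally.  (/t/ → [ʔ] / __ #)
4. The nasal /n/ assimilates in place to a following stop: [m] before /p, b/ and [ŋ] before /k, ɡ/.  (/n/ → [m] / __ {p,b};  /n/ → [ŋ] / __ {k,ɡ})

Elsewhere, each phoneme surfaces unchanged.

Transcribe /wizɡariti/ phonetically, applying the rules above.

/i/ meets the environment for rule 1 (before a voiced consonant) → [iː].
/ɡ/ (between /z/ and /a/): rule 2 targets it, but not immediately after a vowel → unchanged [ɡ].
/a/ (between /ɡ/ and /r/): before a voiced consonant, so rule 1 applies → [aː].
/i/ (between /r/ and /t/) is in the target of rule 1 but the environment (before a voiced consonant) is not met → [i].
/t/ (between /i/ and /i/) fails the environment for rule 3, so it stays [t].
/i/ (word-final): rule 1 targets it, but not before a voiced consonant → unchanged [i].

[wiːzɡaːriti]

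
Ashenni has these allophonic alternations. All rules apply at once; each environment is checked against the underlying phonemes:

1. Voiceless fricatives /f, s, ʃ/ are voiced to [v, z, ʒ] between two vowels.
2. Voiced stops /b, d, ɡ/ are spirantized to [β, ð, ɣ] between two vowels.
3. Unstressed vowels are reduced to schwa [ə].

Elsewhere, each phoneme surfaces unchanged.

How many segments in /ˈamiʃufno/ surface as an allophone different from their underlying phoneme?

Segments that undergo a rule: /i/ → [ə] (rule 3); /ʃ/ → [ʒ] (rule 1); /u/ → [ə] (rule 3); /o/ → [ə] (rule 3).
All other segments surface unchanged.

4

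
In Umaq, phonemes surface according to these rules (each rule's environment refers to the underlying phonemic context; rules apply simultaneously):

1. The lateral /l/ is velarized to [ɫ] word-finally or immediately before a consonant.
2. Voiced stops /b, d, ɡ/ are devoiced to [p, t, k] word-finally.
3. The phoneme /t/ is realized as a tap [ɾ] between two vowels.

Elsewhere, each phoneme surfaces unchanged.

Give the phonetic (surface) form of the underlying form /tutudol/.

[tuɾudoɫ]

/t/ — word-initial; rule 3 does not apply here → [t].
/u/ (between /t/ and /t/) is unaffected → [u].
/t/ (between /u/ and /u/) occurs between two vowels → [ɾ] by rule 3.
/u/ stays [u].
/d/ (between /u/ and /o/): rule 2 targets it, but not word-finally → unchanged [d].
/o/ (between /d/ and /l/) is unaffected → [o].
/l/ (word-final) occurs word-finally or immediately before a consonant → [ɫ] by rule 1.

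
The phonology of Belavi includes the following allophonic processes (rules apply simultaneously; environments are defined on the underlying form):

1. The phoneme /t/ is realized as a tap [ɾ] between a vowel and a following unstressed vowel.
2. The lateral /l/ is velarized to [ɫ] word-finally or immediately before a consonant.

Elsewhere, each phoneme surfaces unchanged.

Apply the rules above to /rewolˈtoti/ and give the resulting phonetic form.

/r/ stays [r].
/e/ (between /r/ and /w/) is unaffected → [e].
/w/ — not in any rule's target class → [w].
/o/ stays [o].
Rule 2 applies to /l/ (between /o/ and /t/: word-finally or immediately before a consonant) → [ɫ].
/t/ (between /l/ and /o/) is in the target of rule 1 but the environment (between a vowel and a following unstressed vowel) is not met → [t].
/o/ — not in any rule's target class → [o].
Rule 1 applies to /t/ (between /o/ and /i/: between a vowel and a following unstressed vowel) → [ɾ].
/i/ (word-final) is unaffected → [i].

[rewoɫˈtoɾi]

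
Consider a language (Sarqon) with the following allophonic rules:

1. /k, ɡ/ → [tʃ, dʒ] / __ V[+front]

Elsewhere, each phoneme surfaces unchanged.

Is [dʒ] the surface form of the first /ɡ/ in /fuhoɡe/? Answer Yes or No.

Yes

/ɡ/ (between /o/ and /e/) occurs before a front vowel → [dʒ] by rule 1.
The actual realization is [dʒ], which matches [dʒ].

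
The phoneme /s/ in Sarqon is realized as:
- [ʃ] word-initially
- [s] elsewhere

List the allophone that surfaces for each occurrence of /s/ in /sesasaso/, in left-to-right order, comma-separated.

Occurrence 1 (position 1): word-initially → [ʃ].
Occurrence 2 (position 3): no conditioning environment matches → elsewhere allophone [s].
Occurrence 3 (position 5): no conditioning environment matches → elsewhere allophone [s].
Occurrence 4 (position 7): no conditioning environment matches → elsewhere allophone [s].

[ʃ], [s], [s], [s]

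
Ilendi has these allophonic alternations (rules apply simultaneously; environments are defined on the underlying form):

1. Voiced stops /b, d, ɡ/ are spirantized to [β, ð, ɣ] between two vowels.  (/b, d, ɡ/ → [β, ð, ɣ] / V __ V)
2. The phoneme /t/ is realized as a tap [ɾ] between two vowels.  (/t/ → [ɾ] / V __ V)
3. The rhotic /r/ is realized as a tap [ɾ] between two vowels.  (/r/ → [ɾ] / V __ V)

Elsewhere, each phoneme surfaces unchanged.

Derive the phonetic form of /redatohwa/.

/r/ (word-initial): rule 3 targets it, but not between two vowels → unchanged [r].
/e/ stays [e].
/d/ (between /e/ and /a/): between two vowels, so rule 1 applies → [ð].
/a/ stays [a].
/t/ (between /a/ and /o/): between two vowels, so rule 2 applies → [ɾ].
/o/ stays [o].
/h/ (between /o/ and /w/): no rule targets it → [h].
/w/ (between /h/ and /a/): no rule targets it → [w].
/a/ — not in any rule's target class → [a].

[reðaɾohwa]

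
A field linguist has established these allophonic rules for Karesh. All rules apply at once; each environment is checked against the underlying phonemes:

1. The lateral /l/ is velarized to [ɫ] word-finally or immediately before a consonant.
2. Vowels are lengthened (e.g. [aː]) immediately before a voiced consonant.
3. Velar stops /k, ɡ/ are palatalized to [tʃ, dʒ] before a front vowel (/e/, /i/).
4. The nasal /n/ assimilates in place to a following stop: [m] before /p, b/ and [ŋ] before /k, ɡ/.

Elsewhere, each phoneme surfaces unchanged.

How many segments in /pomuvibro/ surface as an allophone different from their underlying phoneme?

Segments that undergo a rule: /o/ → [oː] (rule 2); /u/ → [uː] (rule 2); /i/ → [iː] (rule 2).
All other segments surface unchanged.

3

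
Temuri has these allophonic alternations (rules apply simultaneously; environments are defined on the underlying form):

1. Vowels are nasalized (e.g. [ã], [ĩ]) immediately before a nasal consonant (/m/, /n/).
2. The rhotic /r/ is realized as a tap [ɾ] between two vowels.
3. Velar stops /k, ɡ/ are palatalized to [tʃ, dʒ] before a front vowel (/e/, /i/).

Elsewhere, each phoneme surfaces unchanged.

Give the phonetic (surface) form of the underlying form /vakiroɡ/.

[vatʃiɾoɡ]

/v/ (word-initial) is unaffected → [v].
/a/ (between /v/ and /k/): rule 1 targets it, but not before a nasal consonant → unchanged [a].
Rule 3 applies to /k/ (between /a/ and /i/: before a front vowel) → [tʃ].
/i/ (between /k/ and /r/): rule 1 targets it, but not before a nasal consonant → unchanged [i].
/r/ (between /i/ and /o/): between two vowels, so rule 2 applies → [ɾ].
/o/ (between /r/ and /ɡ/) fails the environment for rule 1, so it stays [o].
/ɡ/ (word-final) fails the environment for rule 3, so it stays [ɡ].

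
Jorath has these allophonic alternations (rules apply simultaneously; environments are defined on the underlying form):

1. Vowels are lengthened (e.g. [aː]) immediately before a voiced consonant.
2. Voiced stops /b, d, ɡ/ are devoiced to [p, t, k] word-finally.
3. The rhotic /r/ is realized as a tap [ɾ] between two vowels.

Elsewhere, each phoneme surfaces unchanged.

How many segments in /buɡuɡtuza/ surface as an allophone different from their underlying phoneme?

3

Segments that undergo a rule: /u/ → [uː] (rule 1); /u/ → [uː] (rule 1); /u/ → [uː] (rule 1).
All other segments surface unchanged.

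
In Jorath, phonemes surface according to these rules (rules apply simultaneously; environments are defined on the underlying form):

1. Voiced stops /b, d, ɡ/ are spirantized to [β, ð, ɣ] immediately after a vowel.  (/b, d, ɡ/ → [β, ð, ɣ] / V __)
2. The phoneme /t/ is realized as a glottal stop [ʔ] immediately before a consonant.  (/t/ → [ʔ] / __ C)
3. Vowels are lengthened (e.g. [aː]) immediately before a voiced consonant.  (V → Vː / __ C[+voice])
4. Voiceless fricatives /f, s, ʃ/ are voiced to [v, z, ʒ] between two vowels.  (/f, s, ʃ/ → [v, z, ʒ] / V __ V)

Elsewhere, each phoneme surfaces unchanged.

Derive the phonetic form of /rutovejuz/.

/r/ stays [r].
/u/ (between /r/ and /t/) is in the target of rule 3 but the environment (before a voiced consonant) is not met → [u].
/t/ (between /u/ and /o/) fails the environment for rule 2, so it stays [t].
/o/ meets the environment for rule 3 (before a voiced consonant) → [oː].
/v/ (between /o/ and /e/): no rule targets it → [v].
/e/ (between /v/ and /j/) occurs before a voiced consonant → [eː] by rule 3.
/j/ (between /e/ and /u/) is unaffected → [j].
/u/ (between /j/ and /z/): before a voiced consonant, so rule 3 applies → [uː].
/z/ stays [z].

[rutoːveːjuːz]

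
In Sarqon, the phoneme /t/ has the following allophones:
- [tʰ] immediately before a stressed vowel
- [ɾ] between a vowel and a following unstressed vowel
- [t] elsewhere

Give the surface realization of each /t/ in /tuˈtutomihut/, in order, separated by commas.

[t], [tʰ], [ɾ], [t]

Occurrence 1 (position 1): no conditioning environment matches → elsewhere allophone [t].
Occurrence 2 (position 3): immediately before a stressed vowel → [tʰ].
Occurrence 3 (position 5): between a vowel and an unstressed vowel → [ɾ].
Occurrence 4 (position 11): no conditioning environment matches → elsewhere allophone [t].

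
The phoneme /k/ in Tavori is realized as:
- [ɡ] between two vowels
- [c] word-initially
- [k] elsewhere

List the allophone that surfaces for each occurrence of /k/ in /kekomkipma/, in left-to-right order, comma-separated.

[c], [ɡ], [k]

Occurrence 1 (position 1): word-initially → [c].
Occurrence 2 (position 3): between two vowels → [ɡ].
Occurrence 3 (position 6): no conditioning environment matches → elsewhere allophone [k].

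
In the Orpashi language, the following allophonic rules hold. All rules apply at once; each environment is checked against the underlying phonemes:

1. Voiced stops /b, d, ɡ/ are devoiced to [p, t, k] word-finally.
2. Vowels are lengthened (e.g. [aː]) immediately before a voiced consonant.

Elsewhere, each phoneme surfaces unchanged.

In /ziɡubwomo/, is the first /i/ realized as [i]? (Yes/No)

/i/ — between /z/ and /ɡ/, before a voiced consonant — surfaces as [iː] (rule 2).
The actual realization is [iː], not [i].

No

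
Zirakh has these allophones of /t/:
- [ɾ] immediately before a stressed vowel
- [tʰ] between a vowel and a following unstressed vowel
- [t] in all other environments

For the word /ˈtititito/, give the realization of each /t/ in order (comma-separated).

[ɾ], [tʰ], [tʰ], [tʰ]

Occurrence 1 (position 1): immediately before a stressed vowel → [ɾ].
Occurrence 2 (position 3): between a vowel and a following unstressed vowel → [tʰ].
Occurrence 3 (position 5): between a vowel and a following unstressed vowel → [tʰ].
Occurrence 4 (position 7): between a vowel and a following unstressed vowel → [tʰ].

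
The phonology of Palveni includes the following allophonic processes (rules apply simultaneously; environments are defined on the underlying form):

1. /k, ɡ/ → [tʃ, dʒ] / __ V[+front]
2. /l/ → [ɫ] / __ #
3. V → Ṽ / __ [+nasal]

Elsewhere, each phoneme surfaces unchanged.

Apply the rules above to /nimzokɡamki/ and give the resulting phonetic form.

/n/ stays [n].
/i/ (between /n/ and /m/) occurs before a nasal consonant → [ĩ] by rule 3.
/m/ stays [m].
/z/ stays [z].
/o/ (between /z/ and /k/): rule 3 targets it, but not before a nasal consonant → unchanged [o].
/k/ (between /o/ and /ɡ/): rule 1 targets it, but not before a front vowel → unchanged [k].
/ɡ/ (between /k/ and /a/): rule 1 targets it, but not before a front vowel → unchanged [ɡ].
/a/ (between /ɡ/ and /m/) occurs before a nasal consonant → [ã] by rule 3.
/m/ — not in any rule's target class → [m].
/k/ (between /m/ and /i/): before a front vowel, so rule 1 applies → [tʃ].
/i/ — word-final; rule 3 does not apply here → [i].

[nĩmzokɡãmtʃi]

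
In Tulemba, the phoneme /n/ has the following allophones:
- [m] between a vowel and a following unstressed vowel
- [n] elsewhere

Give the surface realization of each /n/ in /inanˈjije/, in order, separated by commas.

Occurrence 1 (position 2): between a vowel and a following unstressed vowel → [m].
Occurrence 2 (position 4): no conditioning environment matches → elsewhere allophone [n].

[m], [n]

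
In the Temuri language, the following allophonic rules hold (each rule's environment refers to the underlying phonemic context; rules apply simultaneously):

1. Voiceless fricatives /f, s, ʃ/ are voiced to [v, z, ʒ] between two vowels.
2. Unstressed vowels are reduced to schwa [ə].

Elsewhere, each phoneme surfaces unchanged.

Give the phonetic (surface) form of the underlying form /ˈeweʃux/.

/e/ (word-initial): rule 2 targets it, but not in an unstressed syllable → unchanged [e].
/e/ (between /w/ and /ʃ/) occurs in an unstressed syllable → [ə] by rule 2.
/ʃ/ (between /e/ and /u/) occurs between two vowels → [ʒ] by rule 1.
/u/ (between /ʃ/ and /x/) occurs in an unstressed syllable → [ə] by rule 2.

[ˈewəʒəx]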